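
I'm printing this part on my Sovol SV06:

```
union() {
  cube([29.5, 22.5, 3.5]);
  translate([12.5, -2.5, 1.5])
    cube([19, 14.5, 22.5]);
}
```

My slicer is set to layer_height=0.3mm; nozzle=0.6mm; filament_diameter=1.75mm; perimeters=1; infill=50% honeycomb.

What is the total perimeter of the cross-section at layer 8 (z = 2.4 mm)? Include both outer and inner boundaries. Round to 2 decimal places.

At z = 2.4 mm: the 29.5×22.5 cube contributes its full rectangle (perimeter 104.00 mm); the cube at (12.5, -2.5) is present — its section is the full 19×14.5 rectangle (perimeter 67.00 mm); Merging all regions: the regions partially overlap (shared area 204.00 mm²), so the edge portions inside another operand are dropped and the merged outline is re-measured after clipping — boundary = 113.00 mm. Overall, the cross-section is a single solid region. Total boundary length (outer) = 113.00 mm.

113.00 mm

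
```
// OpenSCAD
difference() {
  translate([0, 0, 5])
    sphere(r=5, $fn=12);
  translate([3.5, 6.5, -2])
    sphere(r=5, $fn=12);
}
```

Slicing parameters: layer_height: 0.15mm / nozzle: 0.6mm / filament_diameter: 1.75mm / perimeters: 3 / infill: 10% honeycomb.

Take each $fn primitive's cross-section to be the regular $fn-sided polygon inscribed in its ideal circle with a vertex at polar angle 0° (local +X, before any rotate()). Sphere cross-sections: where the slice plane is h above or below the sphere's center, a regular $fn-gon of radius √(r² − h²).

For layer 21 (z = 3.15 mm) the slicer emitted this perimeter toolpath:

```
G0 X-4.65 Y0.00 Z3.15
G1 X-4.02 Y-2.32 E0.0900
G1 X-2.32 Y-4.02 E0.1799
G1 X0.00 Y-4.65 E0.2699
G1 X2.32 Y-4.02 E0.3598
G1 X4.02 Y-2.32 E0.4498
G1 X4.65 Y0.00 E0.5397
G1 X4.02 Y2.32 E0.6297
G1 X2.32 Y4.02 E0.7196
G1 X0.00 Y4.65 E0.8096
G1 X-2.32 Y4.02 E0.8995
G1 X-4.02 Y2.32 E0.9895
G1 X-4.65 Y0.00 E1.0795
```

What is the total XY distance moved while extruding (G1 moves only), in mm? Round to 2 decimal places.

Sum the Euclidean lengths of each G1 segment: total = 28.85 mm.

28.85 mm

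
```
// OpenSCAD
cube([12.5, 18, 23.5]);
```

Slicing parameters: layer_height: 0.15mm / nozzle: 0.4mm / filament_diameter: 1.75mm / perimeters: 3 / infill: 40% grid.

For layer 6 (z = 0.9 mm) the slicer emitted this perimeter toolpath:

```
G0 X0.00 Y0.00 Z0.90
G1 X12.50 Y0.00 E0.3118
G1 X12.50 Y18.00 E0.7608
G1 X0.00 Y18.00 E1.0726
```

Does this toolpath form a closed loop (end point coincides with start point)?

Start point (G0): (0.00, 0.00). End point (last G1): the path does not return to the start — open.

no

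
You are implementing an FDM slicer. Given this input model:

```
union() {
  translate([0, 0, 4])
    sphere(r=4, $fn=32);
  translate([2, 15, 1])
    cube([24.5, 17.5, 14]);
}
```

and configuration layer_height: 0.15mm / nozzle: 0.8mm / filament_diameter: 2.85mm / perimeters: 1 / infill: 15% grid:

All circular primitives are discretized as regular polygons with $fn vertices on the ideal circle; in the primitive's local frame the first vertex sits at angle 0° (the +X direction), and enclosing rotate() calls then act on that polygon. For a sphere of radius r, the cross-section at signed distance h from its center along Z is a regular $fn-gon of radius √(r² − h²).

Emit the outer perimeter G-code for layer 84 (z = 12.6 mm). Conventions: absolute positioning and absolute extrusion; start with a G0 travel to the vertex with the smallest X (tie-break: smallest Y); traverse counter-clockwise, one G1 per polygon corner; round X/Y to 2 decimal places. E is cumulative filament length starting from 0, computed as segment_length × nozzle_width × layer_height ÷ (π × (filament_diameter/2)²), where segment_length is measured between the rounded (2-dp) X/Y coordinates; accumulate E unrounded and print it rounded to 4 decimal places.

G0 X2.00 Y15.00 Z12.60
G1 X26.50 Y15.00 E0.4609
G1 X26.50 Y32.50 E0.7900
G1 X2.00 Y32.50 E1.2509
G1 X2.00 Y15.00 E1.5801

At z = 12.6 mm: the sphere is absent (|z−center|=8.600 > r=4); the cube at (2, 15) (footprint 24.5×17.5) is included at this height; Taking the union: only the 24.5×17.5 cube at (2, 15) is present, so the union is just that shape — 1 connected region. The outline is a single polygon with 4 vertices. Extrusion per mm of travel: 0.8 × 0.15 / (π × 1.425²) = 0.018811. Accumulating E over each segment gives final E = 1.5801.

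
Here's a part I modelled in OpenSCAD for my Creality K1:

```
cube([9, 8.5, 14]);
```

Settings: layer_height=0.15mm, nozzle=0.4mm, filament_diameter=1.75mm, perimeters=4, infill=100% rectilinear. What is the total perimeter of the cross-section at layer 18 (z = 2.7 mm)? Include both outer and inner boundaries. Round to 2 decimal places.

35.00 mm

At z = 2.7 mm: the cube (footprint 9×8.5) is included at this height (perimeter 35.00 mm). Overall, the cross-section is a single solid region. Total boundary length (outer) = 35.00 mm.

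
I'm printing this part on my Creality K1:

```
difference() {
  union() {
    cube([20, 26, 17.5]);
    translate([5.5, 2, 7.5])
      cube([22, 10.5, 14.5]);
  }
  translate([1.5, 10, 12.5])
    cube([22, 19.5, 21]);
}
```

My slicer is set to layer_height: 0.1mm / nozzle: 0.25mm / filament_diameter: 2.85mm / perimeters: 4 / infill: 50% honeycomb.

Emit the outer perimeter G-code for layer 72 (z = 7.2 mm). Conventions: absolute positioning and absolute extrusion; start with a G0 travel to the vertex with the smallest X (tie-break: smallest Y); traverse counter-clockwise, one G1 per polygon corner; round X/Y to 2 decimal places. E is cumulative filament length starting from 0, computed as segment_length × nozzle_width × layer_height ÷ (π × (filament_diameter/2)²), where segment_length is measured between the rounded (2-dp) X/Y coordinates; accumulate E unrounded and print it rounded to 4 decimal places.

G0 X0.00 Y0.00 Z7.20
G1 X20.00 Y0.00 E0.0784
G1 X20.00 Y26.00 E0.1803
G1 X0.00 Y26.00 E0.2586
G1 X0.00 Y0.00 E0.3605

At z = 7.2 mm: the cube is present — its section is the full 20×26 rectangle; the cube at (5.5, 2) does not reach this height (z outside [7.5, 22]); Combining (union): only the 20×26 cube is present, so the union is just that shape — 1 connected region; the cube at (1.5, 10) does not reach this height (z outside [12.5, 33.5]); Taking the first minus the rest: none of the subtracted shapes is present at this height, so that combined region is unchanged — 1 connected region. The outline is a single polygon with 4 vertices. Extrusion per mm of travel: 0.25 × 0.1 / (π × 1.425²) = 0.003919. Accumulating E over each segment gives final E = 0.3605.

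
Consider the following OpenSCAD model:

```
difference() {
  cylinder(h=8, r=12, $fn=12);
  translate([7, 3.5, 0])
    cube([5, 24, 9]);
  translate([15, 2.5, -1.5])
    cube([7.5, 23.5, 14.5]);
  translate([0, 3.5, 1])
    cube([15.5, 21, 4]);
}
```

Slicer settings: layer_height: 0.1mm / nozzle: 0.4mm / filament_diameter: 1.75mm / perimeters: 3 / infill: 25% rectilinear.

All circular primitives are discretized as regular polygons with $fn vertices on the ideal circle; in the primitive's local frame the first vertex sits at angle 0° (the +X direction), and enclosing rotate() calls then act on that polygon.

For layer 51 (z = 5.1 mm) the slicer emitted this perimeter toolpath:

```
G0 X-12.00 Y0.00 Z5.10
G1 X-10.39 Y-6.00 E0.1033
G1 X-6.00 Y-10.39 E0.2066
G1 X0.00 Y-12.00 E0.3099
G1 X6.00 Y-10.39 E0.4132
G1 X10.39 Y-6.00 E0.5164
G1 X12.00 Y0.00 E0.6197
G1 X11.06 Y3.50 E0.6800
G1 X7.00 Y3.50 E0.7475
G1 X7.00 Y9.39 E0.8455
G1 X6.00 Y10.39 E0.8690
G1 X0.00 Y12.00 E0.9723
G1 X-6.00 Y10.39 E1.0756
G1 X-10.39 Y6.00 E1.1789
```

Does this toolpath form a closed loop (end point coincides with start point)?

no

Start point (G0): (-12.00, 0.00). End point (last G1): the path does not return to the start — open.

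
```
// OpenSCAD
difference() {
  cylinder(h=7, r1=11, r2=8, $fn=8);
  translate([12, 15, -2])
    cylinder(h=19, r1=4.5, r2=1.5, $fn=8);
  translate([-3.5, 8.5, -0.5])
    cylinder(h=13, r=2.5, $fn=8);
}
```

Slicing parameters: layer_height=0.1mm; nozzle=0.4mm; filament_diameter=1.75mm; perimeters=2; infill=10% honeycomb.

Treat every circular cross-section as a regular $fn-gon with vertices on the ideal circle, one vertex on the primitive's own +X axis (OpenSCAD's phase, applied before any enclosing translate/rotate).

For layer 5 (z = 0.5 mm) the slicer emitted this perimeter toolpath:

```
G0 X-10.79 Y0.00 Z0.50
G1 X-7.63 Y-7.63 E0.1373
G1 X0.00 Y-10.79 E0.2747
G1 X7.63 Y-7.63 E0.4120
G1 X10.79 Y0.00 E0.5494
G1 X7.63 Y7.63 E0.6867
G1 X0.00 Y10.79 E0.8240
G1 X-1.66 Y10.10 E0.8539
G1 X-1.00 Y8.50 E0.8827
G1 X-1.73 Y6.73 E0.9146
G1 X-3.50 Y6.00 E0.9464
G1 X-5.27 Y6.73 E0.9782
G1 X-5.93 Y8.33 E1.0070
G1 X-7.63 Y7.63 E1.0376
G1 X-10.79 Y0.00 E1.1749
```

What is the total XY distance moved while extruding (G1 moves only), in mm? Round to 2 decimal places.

70.65 mm

Sum the Euclidean lengths of each G1 segment: total = 70.65 mm.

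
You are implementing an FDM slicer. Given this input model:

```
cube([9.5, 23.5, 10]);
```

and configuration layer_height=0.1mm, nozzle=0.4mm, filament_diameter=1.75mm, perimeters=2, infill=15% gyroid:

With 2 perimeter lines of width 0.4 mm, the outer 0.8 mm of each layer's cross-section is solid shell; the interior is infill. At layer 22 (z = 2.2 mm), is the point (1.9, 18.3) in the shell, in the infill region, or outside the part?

At z = 2.2 mm: the cube (footprint 9.5×23.5) is included at this height. Overall, the cross-section is a single solid region. The nearest boundary edge runs (0.00, 23.50)→(0.00, 0.00); distance from the point to it = 1.90 mm. The point is inside the cross-section and 1.90 mm from the nearest boundary — more than the 0.8 mm shell width (2 × 0.4), so it's in the infill interior.

infill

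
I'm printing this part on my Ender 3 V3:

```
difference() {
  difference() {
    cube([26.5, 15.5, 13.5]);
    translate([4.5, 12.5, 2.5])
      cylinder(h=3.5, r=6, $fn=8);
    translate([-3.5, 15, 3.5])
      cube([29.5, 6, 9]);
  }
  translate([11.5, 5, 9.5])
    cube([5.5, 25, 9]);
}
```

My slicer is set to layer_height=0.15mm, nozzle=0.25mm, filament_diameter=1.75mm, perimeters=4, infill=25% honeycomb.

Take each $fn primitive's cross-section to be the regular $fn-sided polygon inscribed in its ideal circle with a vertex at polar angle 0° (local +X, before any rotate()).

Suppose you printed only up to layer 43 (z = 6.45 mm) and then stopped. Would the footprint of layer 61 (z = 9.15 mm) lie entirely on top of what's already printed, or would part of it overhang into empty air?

Compare the two slices. At z = 6.45: the cube (footprint 26.5×15.5) is included at this height (area 410.75 mm²); the cylinder at (4.5, 12.5) does not reach this height (z outside [2.5, 6]); the cube at (-3.5, 15) is present — its section is the full 29.5×6 rectangle (area 177.00 mm²); Subtracting the remaining from the first: starting from the 26.5×15.5 cube (410.75 mm²), the 29.5×6 cube at (-3.5, 15) partially overlaps it — only the 13.00 mm² overlap (of its 177.00 mm²) is removed, clipping the outline — area = 397.75 mm²; the cube at (11.5, 5) is not intersected at this z (z outside [9.5, 18.5]); Taking the first minus the rest: none of the subtracted shapes is present at this height, so the result so far is unchanged — area = 397.75 mm². At z = 9.15: the 26.5×15.5 cube contributes its full rectangle (area 410.75 mm²); the cylinder at (4.5, 12.5) is absent (z outside [2.5, 6]); the cube at (-3.5, 15) (footprint 29.5×6) is included at this height (area 177.00 mm²); Subtracting the remaining from the first: starting from the 26.5×15.5 cube (410.75 mm²), the 29.5×6 cube at (-3.5, 15) partially overlaps it — only the 13.00 mm² overlap (of its 177.00 mm²) is removed, clipping the outline — area = 397.75 mm²; the cube at (11.5, 5) is absent (z outside [9.5, 18.5]); Subtracting the remaining from the first: none of the subtracted shapes is present at this height, so that combined region is unchanged — area = 397.75 mm². Checking containment: the cross-section at z = 9.15 is a subset of the cross-section at z = 6.45.

entirely on top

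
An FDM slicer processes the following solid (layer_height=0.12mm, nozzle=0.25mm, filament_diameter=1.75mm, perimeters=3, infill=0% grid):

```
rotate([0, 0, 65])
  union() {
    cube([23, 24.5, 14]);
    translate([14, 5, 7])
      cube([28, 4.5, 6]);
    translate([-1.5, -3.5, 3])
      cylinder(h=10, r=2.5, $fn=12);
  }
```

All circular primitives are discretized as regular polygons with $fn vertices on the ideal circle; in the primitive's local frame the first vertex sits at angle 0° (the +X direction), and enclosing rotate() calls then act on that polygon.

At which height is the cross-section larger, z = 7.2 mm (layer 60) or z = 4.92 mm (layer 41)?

layer 60 (z = 7.2 mm)

Layer 60 (z = 7.2): the cube (footprint 23×24.5) is included at this height (area 563.50 mm²); the cube at (14, 5) (footprint 28×4.5) is included at this height (area 126.00 mm²); the r=2.5 cylinder at (-1.5, -3.5) gives a regular 12-gon of circumradius 2.5 (constant along its height) (area = (12/2)·2.500²·sin(360°/12) = 18.75 mm²); Taking the union: the regions partially overlap — summed areas 708.25 mm² minus the doubly-counted overlap 40.50 mm² gives 667.75 mm² — area = 667.75 mm²; (rotated 65° about Z; rotation is an isometry so areas/perimeters/island counts are preserved). So its area = 667.75 mm². Layer 41 (z = 4.92): the cube is present — its section is the full 23×24.5 rectangle (area 563.50 mm²); the cube at (14, 5) is absent (z outside [7, 13]); the cylinder at (-1.5, -3.5): section is a regular 12-gon, circumradius r=2.5 (area = (12/2)·2.500²·sin(360°/12) = 18.75 mm²); Taking the union: the 2 present regions are separate (no shared area or edge), so areas and boundary lengths simply add and each stays a separate island — area = 582.25 mm²; (rotated 65° about Z; rotation is an isometry so areas/perimeters/island counts are preserved). So its area = 582.25 mm². Layer 60 is larger (667.75 vs 582.25 mm²).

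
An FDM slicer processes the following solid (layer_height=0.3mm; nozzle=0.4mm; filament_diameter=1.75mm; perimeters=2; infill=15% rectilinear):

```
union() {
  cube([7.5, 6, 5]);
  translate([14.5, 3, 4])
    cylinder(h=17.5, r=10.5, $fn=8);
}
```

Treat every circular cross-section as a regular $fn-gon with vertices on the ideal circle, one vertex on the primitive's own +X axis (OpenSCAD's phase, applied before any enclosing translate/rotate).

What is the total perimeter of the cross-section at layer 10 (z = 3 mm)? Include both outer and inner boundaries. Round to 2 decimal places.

At z = 3 mm: the cube is present — its section is the full 7.5×6 rectangle (perimeter 27.00 mm); the cylinder at (14.5, 3) does not reach this height (z outside [4, 21.5]); Combining (union): only the 7.5×6 cube is present, so the union is just that shape — boundary = 27.00 mm. Overall, the cross-section is a single solid region. Total boundary length (outer) = 27.00 mm.

27.00 mm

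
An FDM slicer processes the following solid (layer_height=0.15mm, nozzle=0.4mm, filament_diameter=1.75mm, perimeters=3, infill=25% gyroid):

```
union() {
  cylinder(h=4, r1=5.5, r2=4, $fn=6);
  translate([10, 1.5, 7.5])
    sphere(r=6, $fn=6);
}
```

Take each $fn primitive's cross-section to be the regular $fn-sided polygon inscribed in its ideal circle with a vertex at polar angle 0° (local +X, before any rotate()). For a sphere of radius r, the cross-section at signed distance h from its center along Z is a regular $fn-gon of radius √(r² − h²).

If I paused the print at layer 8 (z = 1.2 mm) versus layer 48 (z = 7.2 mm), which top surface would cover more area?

Layer 8 (z = 1.2): the cone (r1=5.5→r2=4) has section circumradius 5.050 here — a regular 6-gon (area = (6/2)·5.050²·sin(360°/6) = 66.26 mm²); the sphere at (10, 1.5) does not reach this height (|z−center|=6.300 > r=6); Merging all regions: only the cone is present, so the union is just that shape — area = 66.26 mm². So its area = 66.26 mm². Layer 48 (z = 7.2): the cone is absent (z outside [0, 4]); the r=6 sphere at (10, 1.5) contributes a regular 6-gon of circumradius √(6²−0.3²) = 5.992 (area = (6/2)·5.992²·sin(360°/6) = 93.30 mm²); Taking the union: only the r=6 sphere at (10, 1.5) is present, so the union is just that shape — area = 93.30 mm². So its area = 93.30 mm². Layer 48 is larger (93.30 vs 66.26 mm²).

layer 48 (z = 7.2 mm)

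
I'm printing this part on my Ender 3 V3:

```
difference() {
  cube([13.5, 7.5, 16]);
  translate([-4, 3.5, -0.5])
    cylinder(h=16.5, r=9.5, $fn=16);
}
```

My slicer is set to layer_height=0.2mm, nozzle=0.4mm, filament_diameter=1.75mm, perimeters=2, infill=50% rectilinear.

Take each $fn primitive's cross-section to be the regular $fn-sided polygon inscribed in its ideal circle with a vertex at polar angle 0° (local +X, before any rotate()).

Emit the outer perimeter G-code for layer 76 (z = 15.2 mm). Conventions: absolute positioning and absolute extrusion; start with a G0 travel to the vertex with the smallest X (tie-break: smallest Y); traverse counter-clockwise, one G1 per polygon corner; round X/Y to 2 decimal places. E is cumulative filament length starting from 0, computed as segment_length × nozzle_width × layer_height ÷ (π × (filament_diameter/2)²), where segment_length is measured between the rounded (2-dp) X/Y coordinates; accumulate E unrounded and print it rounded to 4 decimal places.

G0 X4.53 Y7.50 Z15.20
G1 X4.78 Y7.14 E0.0146
G1 X5.50 Y3.50 E0.1380
G1 X4.80 Y0.00 E0.2567
G1 X13.50 Y0.00 E0.5461
G1 X13.50 Y7.50 E0.7955
G1 X4.53 Y7.50 E1.0939

At z = 15.2 mm: the cube (footprint 13.5×7.5) is included at this height; the r=9.5 cylinder at (-4, 3.5) gives a regular 16-gon of circumradius 9.5 (constant along its height); After the difference (first − rest): starting from the 13.5×7.5 cube, the r=9.5 cylinder at (-4, 3.5) partially overlaps it — only the 38.41 mm² overlap (of its 276.30 mm²) is removed, clipping the outline — 1 connected region. The outline is a single polygon with 6 vertices. Extrusion per mm of travel: 0.4 × 0.2 / (π × 0.875²) = 0.033260. Accumulating E over each segment gives final E = 1.0939.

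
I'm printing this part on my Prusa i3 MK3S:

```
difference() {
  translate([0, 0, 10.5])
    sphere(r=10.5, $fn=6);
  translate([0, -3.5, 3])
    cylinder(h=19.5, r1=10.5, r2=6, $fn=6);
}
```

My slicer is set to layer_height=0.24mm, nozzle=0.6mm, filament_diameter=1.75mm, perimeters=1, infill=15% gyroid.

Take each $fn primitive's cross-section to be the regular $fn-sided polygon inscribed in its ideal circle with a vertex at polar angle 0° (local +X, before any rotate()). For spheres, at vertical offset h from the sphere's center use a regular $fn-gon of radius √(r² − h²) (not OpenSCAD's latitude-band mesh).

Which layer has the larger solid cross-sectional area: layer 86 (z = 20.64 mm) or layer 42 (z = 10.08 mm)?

layer 42 (z = 10.08 mm)

Layer 86 (z = 20.64): the sphere: section is a regular 6-gon, circumradius = √(r²−h²) = √(10.5²−10.14²) = 2.726 (area = (6/2)·2.726²·sin(360°/6) = 19.30 mm²); the cone at (0, -3.5) contributes a regular 6-gon of circumradius 6.429 (interpolated between r1=10.5 and r2=6 at t=0.905) (area = (6/2)·6.429²·sin(360°/6) = 107.39 mm²); Subtracting the remaining from the first: starting from the r=10.5 sphere (19.30 mm²), the cone at (0, -3.5) partially overlaps it — only the 18.46 mm² overlap (of its 107.39 mm²) is removed, clipping the outline — area = 0.85 mm². So its area = 0.85 mm². Layer 42 (z = 10.08): the r=10.5 sphere slices to a regular 6-gon of circumradius 10.492 (√(r²−h²) with h=0.42 from center) (area = (6/2)·10.492²·sin(360°/6) = 285.98 mm²); the cone at (0, -3.5): at t=0.363 of its height the radius interpolates to r₁+(r₂−r₁)t = 8.866, giving a regular 6-gon of that circumradius (area = (6/2)·8.866²·sin(360°/6) = 204.23 mm²); Taking the first minus the rest: starting from the r=10.5 sphere (285.98 mm²), the cone at (0, -3.5) partially overlaps it — only the 178.60 mm² overlap (of its 204.23 mm²) is removed, clipping the outline — area = 107.38 mm². So its area = 107.38 mm². Layer 42 is larger (107.38 vs 0.85 mm²).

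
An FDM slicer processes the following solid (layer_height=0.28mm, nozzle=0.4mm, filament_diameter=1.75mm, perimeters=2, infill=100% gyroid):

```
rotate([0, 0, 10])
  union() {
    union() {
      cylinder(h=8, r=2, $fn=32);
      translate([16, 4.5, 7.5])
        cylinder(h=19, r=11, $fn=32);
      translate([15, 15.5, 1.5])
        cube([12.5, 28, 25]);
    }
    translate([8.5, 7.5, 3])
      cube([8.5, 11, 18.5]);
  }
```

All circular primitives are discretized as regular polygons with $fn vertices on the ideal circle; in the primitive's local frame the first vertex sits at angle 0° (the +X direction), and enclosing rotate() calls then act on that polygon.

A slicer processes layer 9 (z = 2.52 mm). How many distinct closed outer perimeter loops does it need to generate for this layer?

At z = 2.52 mm: the cylinder: section is a regular 32-gon, circumradius r=2; the cylinder at (16, 4.5) does not reach this height (z outside [7.5, 26.5]); the cube at (15, 15.5) is present — its section is the full 12.5×28 rectangle; Merging all regions: the 2 present regions are separate (no shared area or edge), so areas and boundary lengths simply add and each stays a separate island — 2 connected regions; the cube at (8.5, 7.5) is absent (z outside [3, 21.5]); Merging all regions: only that combined region is present, so the union is just that shape — 2 connected regions; (whole slice rotated 10° about Z — lengths, areas and connectivity unchanged). The result has 2 disconnected regions.

2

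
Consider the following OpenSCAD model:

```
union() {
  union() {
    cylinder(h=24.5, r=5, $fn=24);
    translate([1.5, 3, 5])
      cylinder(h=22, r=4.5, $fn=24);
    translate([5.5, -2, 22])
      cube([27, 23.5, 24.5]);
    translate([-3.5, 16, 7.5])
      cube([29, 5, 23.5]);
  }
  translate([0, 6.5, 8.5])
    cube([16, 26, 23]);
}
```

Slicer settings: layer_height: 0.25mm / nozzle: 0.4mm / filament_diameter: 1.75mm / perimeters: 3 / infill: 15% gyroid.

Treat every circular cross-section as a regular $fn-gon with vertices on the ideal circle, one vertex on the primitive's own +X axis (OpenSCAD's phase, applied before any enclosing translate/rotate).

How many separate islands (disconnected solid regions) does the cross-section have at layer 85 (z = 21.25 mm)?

1

At z = 21.25 mm: the cylinder: section is a regular 24-gon, circumradius r=5; the r=4.5 cylinder at (1.5, 3) gives a regular 24-gon of circumradius 4.5 (constant along its height); the cube at (5.5, -2) does not reach this height (z outside [22, 46.5]); the 29×5 cube at (-3.5, 16) contributes its full rectangle; Taking the union: the regions partially overlap (shared area 38.89 mm²), so overlapping operands fuse into one piece — 2 connected regions; the cube at (0, 6.5) (footprint 16×26) is included at this height; Taking the union: the regions partially overlap (shared area 83.19 mm²), so overlapping operands fuse into one piece — 1 connected region. Overall, the cross-section is a single solid region. Island count = 1.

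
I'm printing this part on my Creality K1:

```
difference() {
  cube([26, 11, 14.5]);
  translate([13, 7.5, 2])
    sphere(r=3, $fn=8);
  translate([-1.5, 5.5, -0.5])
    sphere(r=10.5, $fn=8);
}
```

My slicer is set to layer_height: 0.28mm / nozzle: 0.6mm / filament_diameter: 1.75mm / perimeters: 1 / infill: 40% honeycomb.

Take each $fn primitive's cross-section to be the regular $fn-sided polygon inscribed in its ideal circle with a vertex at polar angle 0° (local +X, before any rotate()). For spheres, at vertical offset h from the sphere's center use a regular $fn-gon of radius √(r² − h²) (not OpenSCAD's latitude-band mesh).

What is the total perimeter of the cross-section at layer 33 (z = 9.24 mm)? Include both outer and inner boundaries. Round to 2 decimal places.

76.16 mm

At z = 9.24 mm: the cube is present — its section is the full 26×11 rectangle (perimeter 74.00 mm); the sphere at (13, 7.5) is absent (|z−center|=7.240 > r=3); the r=10.5 sphere at (-1.5, 5.5) slices to a regular 8-gon of circumradius 3.922 (√(r²−h²) with h=9.74 from center) (perimeter = 2·8·3.922·sin(180°/8) = 24.01 mm); Taking the first minus the rest: starting from the 26×11 cube, the r=10.5 sphere at (-1.5, 5.5) partially overlaps it — only the 10.92 mm² overlap (of its 43.51 mm²) is removed, clipping the outline — boundary = 76.16 mm. Overall, the cross-section is a single solid region. Total boundary length (outer) = 76.16 mm.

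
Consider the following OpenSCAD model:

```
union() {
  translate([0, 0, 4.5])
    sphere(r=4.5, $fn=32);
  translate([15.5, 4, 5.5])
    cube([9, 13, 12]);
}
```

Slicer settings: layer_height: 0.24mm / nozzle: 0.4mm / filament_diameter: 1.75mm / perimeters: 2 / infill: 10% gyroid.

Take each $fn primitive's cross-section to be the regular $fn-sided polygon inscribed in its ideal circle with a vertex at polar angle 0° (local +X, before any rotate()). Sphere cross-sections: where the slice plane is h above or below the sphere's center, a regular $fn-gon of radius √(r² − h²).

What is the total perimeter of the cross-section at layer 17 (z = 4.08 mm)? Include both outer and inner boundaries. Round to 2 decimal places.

28.11 mm

At z = 4.08 mm: the sphere: section is a regular 32-gon, circumradius = √(r²−h²) = √(4.5²−0.42²) = 4.480 (perimeter = 2·32·4.480·sin(180°/32) = 28.11 mm); the cube at (15.5, 4) is not intersected at this z (z outside [5.5, 17.5]); Merging all regions: only the r=4.5 sphere is present, so the union is just that shape — boundary = 28.11 mm. Overall, the cross-section is a single solid region. Total boundary length (outer) = 28.11 mm.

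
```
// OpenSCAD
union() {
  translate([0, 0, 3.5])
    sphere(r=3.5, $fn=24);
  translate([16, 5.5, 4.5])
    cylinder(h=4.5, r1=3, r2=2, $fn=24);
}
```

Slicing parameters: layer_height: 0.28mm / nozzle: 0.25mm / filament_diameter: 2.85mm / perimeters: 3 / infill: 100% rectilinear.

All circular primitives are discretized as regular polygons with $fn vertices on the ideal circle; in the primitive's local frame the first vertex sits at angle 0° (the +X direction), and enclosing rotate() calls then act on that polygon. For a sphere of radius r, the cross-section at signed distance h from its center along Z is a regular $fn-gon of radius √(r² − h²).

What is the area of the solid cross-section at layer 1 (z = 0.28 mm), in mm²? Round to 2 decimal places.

At z = 0.28 mm: the sphere: section is a regular 24-gon, circumradius = √(r²−h²) = √(3.5²−3.22²) = 1.372 (area = (24/2)·1.372²·sin(360°/24) = 5.84 mm²); the cone at (16, 5.5) does not reach this height (z outside [4.5, 9]); Combining (union): only the r=3.5 sphere is present, so the union is just that shape — area = 5.84 mm². Overall, the cross-section is a single solid region. Net area = 5.84 mm².

5.84 mm²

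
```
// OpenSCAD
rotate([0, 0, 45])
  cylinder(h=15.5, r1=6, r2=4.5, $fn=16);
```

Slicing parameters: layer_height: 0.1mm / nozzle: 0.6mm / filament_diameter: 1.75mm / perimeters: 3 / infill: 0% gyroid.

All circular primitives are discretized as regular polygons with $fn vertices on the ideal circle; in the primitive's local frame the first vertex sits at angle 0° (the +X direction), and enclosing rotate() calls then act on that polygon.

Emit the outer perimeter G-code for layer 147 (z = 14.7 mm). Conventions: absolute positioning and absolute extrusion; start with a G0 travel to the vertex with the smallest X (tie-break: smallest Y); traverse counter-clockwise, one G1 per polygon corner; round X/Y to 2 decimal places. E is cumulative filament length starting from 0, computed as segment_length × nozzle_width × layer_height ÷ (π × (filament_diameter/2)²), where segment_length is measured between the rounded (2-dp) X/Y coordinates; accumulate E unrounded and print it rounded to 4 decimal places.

G0 X-4.58 Y0.00 Z14.70
G1 X-4.23 Y-1.75 E0.0445
G1 X-3.24 Y-3.24 E0.0891
G1 X-1.75 Y-4.23 E0.1338
G1 X0.00 Y-4.58 E0.1783
G1 X1.75 Y-4.23 E0.2228
G1 X3.24 Y-3.24 E0.2674
G1 X4.23 Y-1.75 E0.3121
G1 X4.58 Y0.00 E0.3566
G1 X4.23 Y1.75 E0.4011
G1 X3.24 Y3.24 E0.4457
G1 X1.75 Y4.23 E0.4903
G1 X0.00 Y4.58 E0.5349
G1 X-1.75 Y4.23 E0.5794
G1 X-3.24 Y3.24 E0.6240
G1 X-4.23 Y1.75 E0.6686
G1 X-4.58 Y0.00 E0.7131

At z = 14.7 mm: the cone contributes a regular 16-gon of circumradius 4.577 (interpolated between r1=6 and r2=4.5 at t=0.948); (rotated 45° about Z; rotation is an isometry so areas/perimeters/island counts are preserved). The outline is a single polygon with 16 vertices. Extrusion per mm of travel: 0.6 × 0.1 / (π × 0.875²) = 0.024945. Accumulating E over each segment gives final E = 0.7131.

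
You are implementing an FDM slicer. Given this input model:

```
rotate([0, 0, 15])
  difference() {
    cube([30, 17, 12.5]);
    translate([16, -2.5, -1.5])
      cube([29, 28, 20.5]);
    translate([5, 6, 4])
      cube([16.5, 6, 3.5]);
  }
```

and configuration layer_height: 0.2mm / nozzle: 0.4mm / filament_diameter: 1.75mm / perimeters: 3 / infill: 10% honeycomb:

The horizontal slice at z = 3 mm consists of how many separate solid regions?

1

At z = 3 mm: the cube is present — its section is the full 30×17 rectangle; the 29×28 cube at (16, -2.5) contributes its full rectangle; the cube at (5, 6) is not intersected at this z (z outside [4, 7.5]); Taking the first minus the rest: starting from the 30×17 cube, the 29×28 cube at (16, -2.5) partially overlaps it — only the 238.00 mm² overlap (of its 812.00 mm²) is removed, clipping the outline — 1 connected region; (rotated 15° about Z; rotation is an isometry so areas/perimeters/island counts are preserved). The result has 1 disconnected region.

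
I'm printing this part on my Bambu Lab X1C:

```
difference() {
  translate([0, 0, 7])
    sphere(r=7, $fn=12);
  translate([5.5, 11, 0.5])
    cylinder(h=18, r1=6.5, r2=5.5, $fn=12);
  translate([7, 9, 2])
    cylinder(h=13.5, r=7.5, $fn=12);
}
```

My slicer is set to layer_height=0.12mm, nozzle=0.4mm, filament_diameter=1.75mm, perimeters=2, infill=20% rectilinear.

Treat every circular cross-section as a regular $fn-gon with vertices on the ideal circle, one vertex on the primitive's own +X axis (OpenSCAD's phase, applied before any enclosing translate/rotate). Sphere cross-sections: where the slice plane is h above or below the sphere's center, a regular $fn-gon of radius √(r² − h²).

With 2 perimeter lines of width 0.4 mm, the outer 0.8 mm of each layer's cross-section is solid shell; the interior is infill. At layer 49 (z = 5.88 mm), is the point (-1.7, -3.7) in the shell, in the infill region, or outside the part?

At z = 5.88 mm: the r=7 sphere slices to a regular 12-gon of circumradius 6.910 (√(r²−h²) with h=1.12 from center); the cone at (5.5, 11): at t=0.299 of its height the radius interpolates to r₁+(r₂−r₁)t = 6.201, giving a regular 12-gon of that circumradius; the r=7.5 cylinder at (7, 9) contributes a regular 12-gon of circumradius 7.5; Taking the first minus the rest: starting from the r=7 sphere, the cone at (5.5, 11) partially overlaps it — only the 1.23 mm² overlap (of its 115.36 mm²) is removed, clipping the outline; the r=7.5 cylinder at (7, 9) partially overlaps it — only the 13.78 mm² overlap (of its 168.75 mm²) is removed, clipping the outline — 1 connected region. Overall, the cross-section is a single solid region. The nearest boundary edge runs (-0.00, -6.91)→(-3.45, -5.98); distance from the point to it = 2.66 mm. The point is inside the cross-section and 2.66 mm from the nearest boundary — more than the 0.8 mm shell width (2 × 0.4), so it's in the infill interior.

infill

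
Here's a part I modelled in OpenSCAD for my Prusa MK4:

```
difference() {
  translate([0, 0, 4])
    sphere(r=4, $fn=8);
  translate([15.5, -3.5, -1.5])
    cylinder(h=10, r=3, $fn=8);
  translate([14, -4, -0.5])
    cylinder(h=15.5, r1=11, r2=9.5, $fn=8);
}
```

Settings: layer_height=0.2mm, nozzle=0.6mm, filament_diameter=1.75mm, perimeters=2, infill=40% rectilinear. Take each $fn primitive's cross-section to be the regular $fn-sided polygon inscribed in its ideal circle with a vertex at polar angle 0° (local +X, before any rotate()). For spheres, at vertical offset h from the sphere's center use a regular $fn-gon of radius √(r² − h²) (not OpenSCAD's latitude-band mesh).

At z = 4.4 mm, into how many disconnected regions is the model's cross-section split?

1

At z = 4.4 mm: the r=4 sphere contributes a regular 8-gon of circumradius √(4²−0.4²) = 3.980; the r=3 cylinder at (15.5, -3.5) contributes a regular 8-gon of circumradius 3; the cone at (14, -4) (r1=11→r2=9.5) has section circumradius 10.526 here — a regular 8-gon; Taking the first minus the rest: starting from the r=4 sphere, the r=3 cylinder at (15.5, -3.5) misses the remaining region (no effect); the cone at (14, -4) misses the remaining region (no effect) — 1 connected region. The result has 1 disconnected region.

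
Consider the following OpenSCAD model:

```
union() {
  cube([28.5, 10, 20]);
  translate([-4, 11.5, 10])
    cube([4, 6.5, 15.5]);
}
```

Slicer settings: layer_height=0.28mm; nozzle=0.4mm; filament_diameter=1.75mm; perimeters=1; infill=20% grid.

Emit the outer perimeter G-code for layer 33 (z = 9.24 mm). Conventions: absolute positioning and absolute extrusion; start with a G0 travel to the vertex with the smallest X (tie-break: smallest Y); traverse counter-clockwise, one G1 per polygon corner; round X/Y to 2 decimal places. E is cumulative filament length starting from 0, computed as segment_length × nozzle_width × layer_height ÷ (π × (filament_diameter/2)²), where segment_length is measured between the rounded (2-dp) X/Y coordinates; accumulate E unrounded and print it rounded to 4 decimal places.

G0 X0.00 Y0.00 Z9.24
G1 X28.50 Y0.00 E1.3271
G1 X28.50 Y10.00 E1.7927
G1 X0.00 Y10.00 E3.1198
G1 X0.00 Y0.00 E3.5854

At z = 9.24 mm: the cube (footprint 28.5×10) is included at this height; the cube at (-4, 11.5) does not reach this height (z outside [10, 25.5]); Combining (union): only the 28.5×10 cube is present, so the union is just that shape — 1 connected region. The outline is a single polygon with 4 vertices. Extrusion per mm of travel: 0.4 × 0.28 / (π × 0.875²) = 0.046564. Accumulating E over each segment gives final E = 3.5854.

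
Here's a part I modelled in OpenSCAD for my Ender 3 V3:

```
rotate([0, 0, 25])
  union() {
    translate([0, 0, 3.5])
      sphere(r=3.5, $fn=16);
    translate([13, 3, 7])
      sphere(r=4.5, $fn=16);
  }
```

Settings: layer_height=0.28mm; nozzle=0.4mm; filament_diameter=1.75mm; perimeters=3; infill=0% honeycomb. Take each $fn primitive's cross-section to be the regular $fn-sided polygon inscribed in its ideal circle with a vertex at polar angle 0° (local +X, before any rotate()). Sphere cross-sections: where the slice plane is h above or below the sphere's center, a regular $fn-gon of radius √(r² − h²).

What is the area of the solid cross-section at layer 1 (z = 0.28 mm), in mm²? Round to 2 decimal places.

5.76 mm²

At z = 0.28 mm: the r=3.5 sphere slices to a regular 16-gon of circumradius 1.372 (√(r²−h²) with h=3.22 from center) (area = (16/2)·1.372²·sin(360°/16) = 5.76 mm²); the sphere at (13, 3) is not intersected at this z (|z−center|=6.720 > r=4.5); Taking the union: only the r=3.5 sphere is present, so the union is just that shape — area = 5.76 mm²; (rotated 25° about Z; rotation is an isometry so areas/perimeters/island counts are preserved). Overall, the cross-section is a single solid region. Net area = 5.76 mm².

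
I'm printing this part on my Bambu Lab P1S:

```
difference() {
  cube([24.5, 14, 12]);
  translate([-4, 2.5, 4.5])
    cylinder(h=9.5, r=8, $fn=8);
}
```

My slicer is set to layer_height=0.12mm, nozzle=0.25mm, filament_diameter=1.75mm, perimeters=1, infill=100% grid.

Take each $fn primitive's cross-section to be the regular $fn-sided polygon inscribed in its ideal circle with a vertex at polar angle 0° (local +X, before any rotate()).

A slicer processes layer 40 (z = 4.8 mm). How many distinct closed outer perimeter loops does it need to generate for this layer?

1

At z = 4.8 mm: the 24.5×14 cube contributes its full rectangle; the cylinder at (-4, 2.5): section is a regular 8-gon, circumradius r=8; Subtracting the remaining from the first: starting from the 24.5×14 cube, the r=8 cylinder at (-4, 2.5) partially overlaps it — only the 25.27 mm² overlap (of its 181.02 mm²) is removed, clipping the outline — 1 connected region. The result has 1 disconnected region.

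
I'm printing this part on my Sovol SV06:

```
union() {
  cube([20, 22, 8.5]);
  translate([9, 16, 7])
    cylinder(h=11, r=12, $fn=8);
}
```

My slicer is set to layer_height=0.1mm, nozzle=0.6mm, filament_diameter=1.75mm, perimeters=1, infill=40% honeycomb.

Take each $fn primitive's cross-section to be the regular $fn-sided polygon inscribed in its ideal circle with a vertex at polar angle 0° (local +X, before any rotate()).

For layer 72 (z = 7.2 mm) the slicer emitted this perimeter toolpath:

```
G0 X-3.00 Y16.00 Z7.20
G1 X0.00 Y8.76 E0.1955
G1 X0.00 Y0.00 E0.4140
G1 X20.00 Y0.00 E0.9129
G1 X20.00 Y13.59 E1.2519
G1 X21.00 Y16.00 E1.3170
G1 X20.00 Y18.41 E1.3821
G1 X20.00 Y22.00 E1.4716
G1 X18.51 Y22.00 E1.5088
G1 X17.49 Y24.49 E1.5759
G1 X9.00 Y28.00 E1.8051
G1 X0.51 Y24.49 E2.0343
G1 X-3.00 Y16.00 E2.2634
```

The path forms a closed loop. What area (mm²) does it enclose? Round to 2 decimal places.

538.46 mm²

Apply the shoelace formula to the sequence of (X, Y) vertices; enclosed area = 538.46 mm².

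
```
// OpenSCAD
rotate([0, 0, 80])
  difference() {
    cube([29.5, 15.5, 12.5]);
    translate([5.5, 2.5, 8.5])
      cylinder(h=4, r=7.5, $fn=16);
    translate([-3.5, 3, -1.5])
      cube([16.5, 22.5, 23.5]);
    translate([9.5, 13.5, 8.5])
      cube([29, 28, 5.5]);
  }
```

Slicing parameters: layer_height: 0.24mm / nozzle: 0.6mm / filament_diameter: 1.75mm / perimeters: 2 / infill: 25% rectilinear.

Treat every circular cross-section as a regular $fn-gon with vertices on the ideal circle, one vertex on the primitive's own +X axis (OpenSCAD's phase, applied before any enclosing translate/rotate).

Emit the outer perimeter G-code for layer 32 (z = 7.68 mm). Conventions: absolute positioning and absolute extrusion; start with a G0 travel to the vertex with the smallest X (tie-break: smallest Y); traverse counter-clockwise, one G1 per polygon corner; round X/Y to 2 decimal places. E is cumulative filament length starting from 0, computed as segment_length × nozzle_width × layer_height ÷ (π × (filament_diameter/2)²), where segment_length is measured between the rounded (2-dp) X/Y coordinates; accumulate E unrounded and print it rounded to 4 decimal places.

G0 X-13.01 Y15.49 Z7.68
G1 X-0.70 Y13.32 E0.7483
G1 X-2.95 Y0.52 E1.5264
G1 X0.00 Y0.00 E1.7057
G1 X5.12 Y29.05 E3.4717
G1 X-10.14 Y31.74 E4.3994
G1 X-13.01 Y15.49 E5.3873

At z = 7.68 mm: the 29.5×15.5 cube contributes its full rectangle; the cylinder at (5.5, 2.5) is not intersected at this z (z outside [8.5, 12.5]); the cube at (-3.5, 3) is present — its section is the full 16.5×22.5 rectangle; the cube at (9.5, 13.5) is not intersected at this z (z outside [8.5, 14]); After the difference (first − rest): starting from the 29.5×15.5 cube, the 16.5×22.5 cube at (-3.5, 3) partially overlaps it — only the 162.50 mm² overlap (of its 371.25 mm²) is removed, clipping the outline — 1 connected region; (rotated 80° about Z; rotation is an isometry so areas/perimeters/island counts are preserved). The outline is a single polygon with 6 vertices. Extrusion per mm of travel: 0.6 × 0.24 / (π × 0.875²) = 0.059868. Accumulating E over each segment gives final E = 5.3873.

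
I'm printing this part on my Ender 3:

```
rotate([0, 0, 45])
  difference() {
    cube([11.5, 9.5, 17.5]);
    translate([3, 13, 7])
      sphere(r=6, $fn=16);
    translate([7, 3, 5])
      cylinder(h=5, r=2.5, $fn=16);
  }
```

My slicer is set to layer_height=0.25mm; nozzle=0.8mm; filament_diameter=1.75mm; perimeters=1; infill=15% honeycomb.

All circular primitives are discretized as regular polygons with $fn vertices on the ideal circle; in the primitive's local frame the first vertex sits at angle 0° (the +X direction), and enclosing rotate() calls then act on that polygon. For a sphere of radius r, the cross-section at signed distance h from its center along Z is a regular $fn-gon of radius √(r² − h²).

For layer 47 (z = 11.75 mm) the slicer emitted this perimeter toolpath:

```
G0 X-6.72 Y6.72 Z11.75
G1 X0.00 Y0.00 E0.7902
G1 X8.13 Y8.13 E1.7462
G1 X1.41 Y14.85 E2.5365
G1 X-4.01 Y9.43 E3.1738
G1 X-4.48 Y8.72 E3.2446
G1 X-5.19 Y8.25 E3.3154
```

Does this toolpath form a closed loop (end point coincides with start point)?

Start point (G0): (-6.72, 6.72). End point (last G1): the path does not return to the start — open.

no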